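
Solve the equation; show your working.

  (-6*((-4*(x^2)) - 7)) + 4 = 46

Step 1. [(-6*((-4*(x^2)) - 7)) + 4 = 46] peel the +4: subtract 4 from each side. So sub: -6*((-4*(x^2)) - 7) = 42.
Step 2. [-6*((-4*(x^2)) - 7) = 42] -6 out front; divide by -6, so div: (-4*(x^2)) - 7 = -7.
Step 3. [(-4*(x^2)) - 7 = -7] -7 is outermost — add 7 both sides. So sub: -4*(x^2) = 0.
Step 4. [-4*(x^2) = 0] divide by the outer -4 ⇒ div: x^2 = 0.
Step 5. [x^2 = 0] LHS squared, RHS 0 ≥ 0: apply √ (±), so sqrt: x = 0.

Answer: x ∈ {0}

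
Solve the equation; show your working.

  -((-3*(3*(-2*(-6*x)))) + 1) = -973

Step 1. [-((-3*(3*(-2*(-6*x)))) + 1) = -973] flip signs both sides, so neg: (-3*(3*(-2*(-6*x)))) + 1 = 973.
Step 2. [(-3*(3*(-2*(-6*x)))) + 1 = 973] +1 is outermost — subtract 1 both sides, so sub: -3*(3*(-2*(-6*x))) = 972.
Step 3. [-3*(3*(-2*(-6*x))) = 972] LHS = -3·(…); ÷-3 both sides. So div: 3*(-2*(-6*x)) = -324.
Step 4. [3*(-2*(-6*x)) = -324] 3·(inner) — divide through by 3 ⇒ div: -2*(-6*x) = -108.
Step 5. [-2*(-6*x) = -108] -2 out front; divide by -2, so div: -6*x = 54.
Step 6. [-6*x = 54] leading coefficient -6: divide by -6 ⇒ div: x = -9.

Answer: x ∈ {-9}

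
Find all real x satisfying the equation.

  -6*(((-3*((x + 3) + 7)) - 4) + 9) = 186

Step 1. [-6*(((-3*((x + 3) + 7)) - 4) + 9) = 186] divide by the outer -6, so div: ((-3*((x + 3) + 7)) - 4) + 9 = -31.
Step 2. [((-3*((x + 3) + 7)) - 4) + 9 = -31] 9 comes off first (subtract 9). So sub: (-3*((x + 3) + 7)) - 4 = -40.
Step 3. [(-3*((x + 3) + 7)) - 4 = -40] -4 is outermost — add 4 both sides, so sub: -3*((x + 3) + 7) = -36.
Step 4. [-3*((x + 3) + 7) = -36] LHS = -3·(…); ÷-3 both sides ⇒ div: (x + 3) + 7 = 12.
Step 5. [(x + 3) + 7 = 12] 7 comes off first (subtract 7) ⇒ sub: x + 3 = 5.
Step 6. [x + 3 = 5] +3 is outermost — subtract 3 both sides, so sub: x = 2.

Answer: x ∈ {2}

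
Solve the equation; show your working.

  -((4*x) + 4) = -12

Step 1. [-((4*x) + 4) = -12] LHS negated; negate both sides, so neg: (4*x) + 4 = 12.
Step 2. [(4*x) + 4 = 12] 4 divides every term; factor it out. So factor: x + 1 = 3.
Step 3. [x + 1 = 3] peel the +1: subtract 1 from each side ⇒ sub: x = 2.

Answer: x ∈ {2}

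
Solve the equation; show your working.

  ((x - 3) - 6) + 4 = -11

Step 1. [((x - 3) - 6) + 4 = -11] 4 comes off first (subtract 4), so sub: (x - 3) - 6 = -15.
Step 2. [(x - 3) - 6 = -15] -6 is outermost — add 6 both sides. So sub: x - 3 = -9.
Step 3. [x - 3 = -9] add 3: x sits inside (… - 3). So sub: x = -6.

Answer: x ∈ {-6}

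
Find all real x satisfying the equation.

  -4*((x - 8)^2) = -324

Step 1. [-4*((x - 8)^2) = -324] LHS = -4·(…); ÷-4 both sides, so div: (x - 8)^2 = 81.
Step 2. [(x - 8)^2 = 81] √ both sides: 81 ≥ 0 gives two branches. So sqrt: x - 8 = 9 or -9.
Step 3. [x - 8 = 9 or -9] add 8: x sits inside (… - 8). So sub: x = 17 or -1.

Answer: x ∈ {-1, 17}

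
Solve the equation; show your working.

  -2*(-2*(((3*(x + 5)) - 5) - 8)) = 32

Step 1. [-2*(-2*(((3*(x + 5)) - 5) - 8)) = 32] -2·(inner) — divide through by -2 ⇒ div: -2*(((3*(x + 5)) - 5) - 8) = -16.
Step 2. [-2*(((3*(x + 5)) - 5) - 8) = -16] -2 out front; divide by -2 ⇒ div: ((3*(x + 5)) - 5) - 8 = 8.
Step 3. [((3*(x + 5)) - 5) - 8 = 8] the outer -8 inverts by adding 8 ⇒ sub: (3*(x + 5)) - 5 = 16.
Step 4. [(3*(x + 5)) - 5 = 16] -5 is outermost — add 5 both sides, so sub: 3*(x + 5) = 21.
Step 5. [3*(x + 5) = 21] 3·(inner) — divide through by 3, so div: x + 5 = 7.
Step 6. [x + 5 = 7] subtract 5: x sits inside (… + 5), so sub: x = 2.

Answer: x ∈ {2}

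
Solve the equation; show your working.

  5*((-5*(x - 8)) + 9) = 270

Step 1. [5*((-5*(x - 8)) + 9) = 270] leading coefficient 5: divide by 5 ⇒ div: (-5*(x - 8)) + 9 = 54.
Step 2. [(-5*(x - 8)) + 9 = 54] subtract 9: x sits inside (… + 9). So sub: -5*(x - 8) = 45.
Step 3. [-5*(x - 8) = 45] leading coefficient -5: divide by -5 ⇒ div: x - 8 = -9.
Step 4. [x - 8 = -9] 8 comes off first (add 8) ⇒ sub: x = -1.

Answer: x ∈ {-1}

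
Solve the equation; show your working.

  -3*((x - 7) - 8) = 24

Step 1. [-3*((x - 7) - 8) = 24] divide by the outer -3, so div: (x - 7) - 8 = -8.
Step 2. [(x - 7) - 8 = -8] add 8: x sits inside (… - 8), so sub: x - 7 = 0.
Step 3. [x - 7 = 0] -7 is outermost — add 7 both sides. So sub: x = 7.

Answer: x ∈ {7}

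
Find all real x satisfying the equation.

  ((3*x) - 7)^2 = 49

Step 1. [((3*x) - 7)^2 = 49] LHS squared, RHS 49 ≥ 0: apply √ (±). So sqrt: (3*x) - 7 = 7 or -7.
Step 2. [(3*x) - 7 = 7 or -7] add 7: x sits inside (… - 7), so sub: 3*x = 14 or 0.
Step 3. [3*x = 14 or 0] LHS = 3·(…); ÷3 both sides. So div: x = 14/3 or 0.

Answer: x ∈ {0, 14/3}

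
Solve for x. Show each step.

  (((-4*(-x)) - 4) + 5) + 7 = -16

Step 1. [(((-4*(-x)) - 4) + 5) + 7 = -16] the outer +7 inverts by subtracting 7 ⇒ sub: ((-4*(-x)) - 4) + 5 = -23.
Step 2. [((-4*(-x)) - 4) + 5 = -23] the outer +5 inverts by subtracting 5, so sub: (-4*(-x)) - 4 = -28.
Step 3. [(-4*(-x)) - 4 = -28] peel the -4: add 4 from each side ⇒ sub: -4*(-x) = -24.
Step 4. [-4*(-x) = -24] -4 out front; divide by -4 ⇒ div: -x = 6.
Step 5. [-x = 6] LHS negated; negate both sides ⇒ neg: x = -6.

Answer: x ∈ {-6}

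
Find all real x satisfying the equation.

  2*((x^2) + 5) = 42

Step 1. [2*((x^2) + 5) = 42] 2·(inner) — divide through by 2 ⇒ div: (x^2) + 5 = 21.
Step 2. [(x^2) + 5 = 21] the outer +5 inverts by subtracting 5 ⇒ sub: x^2 = 16.
Step 3. [x^2 = 16] √ both sides: 16 ≥ 0 gives two branches ⇒ sqrt: x = 4 or -4.

Answer: x ∈ {-4, 4}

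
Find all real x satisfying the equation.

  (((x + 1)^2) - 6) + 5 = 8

Step 1. [(((x + 1)^2) - 6) + 5 = 8] the outer +5 inverts by subtracting 5 ⇒ sub: ((x + 1)^2) - 6 = 3.
Step 2. [((x + 1)^2) - 6 = 3] -6 is outermost — add 6 both sides ⇒ sub: (x + 1)^2 = 9.
Step 3. [(x + 1)^2 = 9] √ both sides: 9 ≥ 0 gives two branches. So sqrt: x + 1 = 3 or -3.
Step 4. [x + 1 = 3 or -3] 1 comes off first (subtract 1) ⇒ sub: x = 2 or -4.

Answer: x ∈ {-4, 2}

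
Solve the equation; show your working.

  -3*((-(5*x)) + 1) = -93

Step 1. [-3*((-(5*x)) + 1) = -93] leading coefficient -3: divide by -3, so div: (-(5*x)) + 1 = 31.
Step 2. [(-(5*x)) + 1 = 31] subtract 1: x sits inside (… + 1) ⇒ sub: -(5*x) = 30.
Step 3. [-(5*x) = 30] LHS negated; negate both sides. So neg: 5*x = -30.
Step 4. [5*x = -30] 5 out front; divide by 5, so div: x = -6.

Answer: x ∈ {-6}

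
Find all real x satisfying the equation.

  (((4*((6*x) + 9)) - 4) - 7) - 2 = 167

Step 1. [(((4*((6*x) + 9)) - 4) - 7) - 2 = 167] peel the -2: add 2 from each side ⇒ sub: ((4*((6*x) + 9)) - 4) - 7 = 169.
Step 2. [((4*((6*x) + 9)) - 4) - 7 = 169] 7 comes off first (add 7), so sub: (4*((6*x) + 9)) - 4 = 176.
Step 3. [(4*((6*x) + 9)) - 4 = 176] 4 comes off first (add 4). So sub: 4*((6*x) + 9) = 180.
Step 4. [4*((6*x) + 9) = 180] leading coefficient 4: divide by 4. So div: (6*x) + 9 = 45.
Step 5. [(6*x) + 9 = 45] +9 is outermost — subtract 9 both sides. So sub: 6*x = 36.
Step 6. [6*x = 36] leading coefficient 6: divide by 6 ⇒ div: x = 6.

Answer: x ∈ {6}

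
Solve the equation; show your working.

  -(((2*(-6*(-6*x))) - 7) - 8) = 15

Step 1. [-(((2*(-6*(-6*x))) - 7) - 8) = 15] flip signs both sides. So neg: ((2*(-6*(-6*x))) - 7) - 8 = -15.
Step 2. [((2*(-6*(-6*x))) - 7) - 8 = -15] 8 comes off first (add 8). So sub: (2*(-6*(-6*x))) - 7 = -7.
Step 3. [(2*(-6*(-6*x))) - 7 = -7] the outer -7 inverts by adding 7. So sub: 2*(-6*(-6*x)) = 0.
Step 4. [2*(-6*(-6*x)) = 0] 2 out front; divide by 2. So div: -6*(-6*x) = 0.
Step 5. [-6*(-6*x) = 0] leading coefficient -6: divide by -6 ⇒ div: -6*x = 0.
Step 6. [-6*x = 0] divide by the outer -6 ⇒ div: x = 0.

Answer: x ∈ {0}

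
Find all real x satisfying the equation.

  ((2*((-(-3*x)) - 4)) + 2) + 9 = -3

Step 1. [((2*((-(-3*x)) - 4)) + 2) + 9 = -3] subtract 9: x sits inside (… + 9). So sub: (2*((-(-3*x)) - 4)) + 2 = -12.
Step 2. [(2*((-(-3*x)) - 4)) + 2 = -12] peel the +2: subtract 2 from each side, so sub: 2*((-(-3*x)) - 4) = -14.
Step 3. [2*((-(-3*x)) - 4) = -14] 2 out front; divide by 2, so div: (-(-3*x)) - 4 = -7.
Step 4. [(-(-3*x)) - 4 = -7] 4 comes off first (add 4) ⇒ sub: -(-3*x) = -3.
Step 5. [-(-3*x) = -3] flip signs both sides ⇒ neg: -3*x = 3.
Step 6. [-3*x = 3] -3 out front; divide by -3 ⇒ div: x = -1.

Answer: x ∈ {-1}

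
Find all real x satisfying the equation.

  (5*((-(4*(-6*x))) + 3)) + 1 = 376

Step 1. [(5*((-(4*(-6*x))) + 3)) + 1 = 376] peel the +1: subtract 1 from each side, so sub: 5*((-(4*(-6*x))) + 3) = 375.
Step 2. [5*((-(4*(-6*x))) + 3) = 375] 5 out front; divide by 5. So div: (-(4*(-6*x))) + 3 = 75.
Step 3. [(-(4*(-6*x))) + 3 = 75] 3 comes off first (subtract 3). So sub: -(4*(-6*x)) = 72.
Step 4. [-(4*(-6*x)) = 72] leading − — multiply by −1, so neg: 4*(-6*x) = -72.
Step 5. [4*(-6*x) = -72] 4·(inner) — divide through by 4. So div: -6*x = -18.
Step 6. [-6*x = -18] leading coefficient -6: divide by -6, so div: x = 3.

Answer: x ∈ {3}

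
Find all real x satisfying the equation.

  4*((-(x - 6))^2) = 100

Step 1. [4*((-(x - 6))^2) = 100] divide by the outer 4 ⇒ div: (-(x - 6))^2 = 25.
Step 2. [(-(x - 6))^2 = 25] LHS squared, RHS 25 ≥ 0: apply √ (±), so sqrt: -(x - 6) = 5 or -5.
Step 3. [-(x - 6) = 5 or -5] LHS negated; negate both sides, so neg: x - 6 = -5 or 5.
Step 4. [x - 6 = -5 or 5] peel the -6: add 6 from each side, so sub: x = 1 or 11.

Answer: x ∈ {1, 11}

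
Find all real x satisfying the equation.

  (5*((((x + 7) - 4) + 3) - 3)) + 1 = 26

Step 1. [(5*((((x + 7) - 4) + 3) - 3)) + 1 = 26] +1 is outermost — subtract 1 both sides, so sub: 5*((((x + 7) - 4) + 3) - 3) = 25.
Step 2. [5*((((x + 7) - 4) + 3) - 3) = 25] leading coefficient 5: divide by 5. So div: (((x + 7) - 4) + 3) - 3 = 5.
Step 3. [(((x + 7) - 4) + 3) - 3 = 5] the outer -3 inverts by adding 3, so sub: ((x + 7) - 4) + 3 = 8.
Step 4. [((x + 7) - 4) + 3 = 8] 3 comes off first (subtract 3), so sub: (x + 7) - 4 = 5.
Step 5. [(x + 7) - 4 = 5] add 4: x sits inside (… - 4), so sub: x + 7 = 9.
Step 6. [x + 7 = 9] +7 is outermost — subtract 7 both sides ⇒ sub: x = 2.

Answer: x ∈ {2}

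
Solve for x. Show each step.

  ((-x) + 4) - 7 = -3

Step 1. [((-x) + 4) - 7 = -3] 7 comes off first (add 7) ⇒ sub: (-x) + 4 = 4.
Step 2. [(-x) + 4 = 4] the outer +4 inverts by subtracting 4. So sub: -x = 0.
Step 3. [-x = 0] leading − — multiply by −1, so neg: x = 0.

Answer: x ∈ {0}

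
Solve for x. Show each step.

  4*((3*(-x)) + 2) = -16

Step 1. [4*((3*(-x)) + 2) = -16] 4 out front; divide by 4 ⇒ div: (3*(-x)) + 2 = -4.
Step 2. [(3*(-x)) + 2 = -4] +2 is outermost — subtract 2 both sides, so sub: 3*(-x) = -6.
Step 3. [3*(-x) = -6] 3·(inner) — divide through by 3. So div: -x = -2.
Step 4. [-x = -2] flip signs both sides. So neg: x = 2.

Answer: x ∈ {2}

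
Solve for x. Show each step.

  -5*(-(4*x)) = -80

Step 1. [-5*(-(4*x)) = -80] -5 out front; divide by -5 ⇒ div: -(4*x) = 16.
Step 2. [-(4*x) = 16] leading − — multiply by −1 ⇒ neg: 4*x = -16.
Step 3. [4*x = -16] divide by the outer 4 ⇒ div: x = -4.

Answer: x ∈ {-4}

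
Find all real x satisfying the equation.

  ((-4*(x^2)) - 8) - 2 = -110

Step 1. [((-4*(x^2)) - 8) - 2 = -110] 2 comes off first (add 2) ⇒ sub: (-4*(x^2)) - 8 = -108.
Step 2. [(-4*(x^2)) - 8 = -108] -4 divides every term; factor it out. So factor: (x^2) + 2 = 27.
Step 3. [(x^2) + 2 = 27] the outer +2 inverts by subtracting 2 ⇒ sub: x^2 = 25.
Step 4. [x^2 = 25] √ both sides: 25 ≥ 0 gives two branches, so sqrt: x = 5 or -5.

Answer: x ∈ {-5, 5}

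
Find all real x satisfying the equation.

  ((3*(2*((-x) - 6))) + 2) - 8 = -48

Step 1. [((3*(2*((-x) - 6))) + 2) - 8 = -48] the outer -8 inverts by adding 8 ⇒ sub: (3*(2*((-x) - 6))) + 2 = -40.
Step 2. [(3*(2*((-x) - 6))) + 2 = -40] +2 is outermost — subtract 2 both sides. So sub: 3*(2*((-x) - 6)) = -42.
Step 3. [3*(2*((-x) - 6)) = -42] LHS = 3·(…); ÷3 both sides. So div: 2*((-x) - 6) = -14.
Step 4. [2*((-x) - 6) = -14] 2 out front; divide by 2. So div: (-x) - 6 = -7.
Step 5. [(-x) - 6 = -7] 6 comes off first (add 6). So sub: -x = -1.
Step 6. [-x = -1] flip signs both sides. So neg: x = 1.

Answer: x ∈ {1}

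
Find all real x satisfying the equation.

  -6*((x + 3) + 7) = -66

Step 1. [-6*((x + 3) + 7) = -66] -6 out front; divide by -6 ⇒ div: (x + 3) + 7 = 11.
Step 2. [(x + 3) + 7 = 11] subtract 7: x sits inside (… + 7). So sub: x + 3 = 4.
Step 3. [x + 3 = 4] 3 comes off first (subtract 3) ⇒ sub: x = 1.

Answer: x ∈ {1}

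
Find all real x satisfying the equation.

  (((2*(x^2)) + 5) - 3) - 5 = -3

Step 1. [(((2*(x^2)) + 5) - 3) - 5 = -3] -5 is outermost — add 5 both sides ⇒ sub: ((2*(x^2)) + 5) - 3 = 2.
Step 2. [((2*(x^2)) + 5) - 3 = 2] peel the -3: add 3 from each side. So sub: (2*(x^2)) + 5 = 5.
Step 3. [(2*(x^2)) + 5 = 5] subtract 5: x sits inside (… + 5), so sub: 2*(x^2) = 0.
Step 4. [2*(x^2) = 0] LHS = 2·(…); ÷2 both sides, so div: x^2 = 0.
Step 5. [x^2 = 0] LHS squared, RHS 0 ≥ 0: apply √ (±) ⇒ sqrt: x = 0.

Answer: x ∈ {0}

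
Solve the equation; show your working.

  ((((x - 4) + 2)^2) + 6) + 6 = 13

Step 1. [((((x - 4) + 2)^2) + 6) + 6 = 13] 6 comes off first (subtract 6) ⇒ sub: (((x - 4) + 2)^2) + 6 = 7.
Step 2. [(((x - 4) + 2)^2) + 6 = 7] +6 is outermost — subtract 6 both sides ⇒ sub: ((x - 4) + 2)^2 = 1.
Step 3. [((x - 4) + 2)^2 = 1] LHS squared, RHS 1 ≥ 0: apply √ (±) ⇒ sqrt: (x - 4) + 2 = 1 or -1.
Step 4. [(x - 4) + 2 = 1 or -1] peel the +2: subtract 2 from each side ⇒ sub: x - 4 = -1 or -3.
Step 5. [x - 4 = -1 or -3] peel the -4: add 4 from each side ⇒ sub: x = 3 or 1.

Answer: x ∈ {1, 3}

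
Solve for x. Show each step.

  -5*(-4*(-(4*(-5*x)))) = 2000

Step 1. [-5*(-4*(-(4*(-5*x)))) = 2000] leading coefficient -5: divide by -5, so div: -4*(-(4*(-5*x))) = -400.
Step 2. [-4*(-(4*(-5*x))) = -400] leading coefficient -4: divide by -4. So div: -(4*(-5*x)) = 100.
Step 3. [-(4*(-5*x)) = 100] flip signs both sides. So neg: 4*(-5*x) = -100.
Step 4. [4*(-5*x) = -100] 4 out front; divide by 4, so div: -5*x = -25.
Step 5. [-5*x = -25] LHS = -5·(…); ÷-5 both sides, so div: x = 5.

Answer: x ∈ {5}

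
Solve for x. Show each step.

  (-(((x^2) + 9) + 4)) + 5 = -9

Step 1. [(-(((x^2) + 9) + 4)) + 5 = -9] subtract 5: x sits inside (… + 5). So sub: -(((x^2) + 9) + 4) = -14.
Step 2. [-(((x^2) + 9) + 4) = -14] LHS negated; negate both sides, so neg: ((x^2) + 9) + 4 = 14.
Step 3. [((x^2) + 9) + 4 = 14] peel the +4: subtract 4 from each side ⇒ sub: (x^2) + 9 = 10.
Step 4. [(x^2) + 9 = 10] the outer +9 inverts by subtracting 9 ⇒ sub: x^2 = 1.
Step 5. [x^2 = 1] √ both sides: 1 ≥ 0 gives two branches ⇒ sqrt: x = 1 or -1.

Answer: x ∈ {-1, 1}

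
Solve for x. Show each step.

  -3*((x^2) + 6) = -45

Step 1. [-3*((x^2) + 6) = -45] -3·(inner) — divide through by -3, so div: (x^2) + 6 = 15.
Step 2. [(x^2) + 6 = 15] +6 is outermost — subtract 6 both sides. So sub: x^2 = 9.
Step 3. [x^2 = 9] LHS squared, RHS 9 ≥ 0: apply √ (±), so sqrt: x = 3 or -3.

Answer: x ∈ {-3, 3}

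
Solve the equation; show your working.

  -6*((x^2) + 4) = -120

Step 1. [-6*((x^2) + 4) = -120] -6·(inner) — divide through by -6, so div: (x^2) + 4 = 20.
Step 2. [(x^2) + 4 = 20] 4 comes off first (subtract 4), so sub: x^2 = 16.
Step 3. [x^2 = 16] √ both sides: 16 ≥ 0 gives two branches. So sqrt: x = 4 or -4.

Answer: x ∈ {-4, 4}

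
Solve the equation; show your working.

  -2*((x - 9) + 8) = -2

Step 1. [-2*((x - 9) + 8) = -2] -2·(inner) — divide through by -2 ⇒ div: (x - 9) + 8 = 1.
Step 2. [(x - 9) + 8 = 1] 8 comes off first (subtract 8) ⇒ sub: x - 9 = -7.
Step 3. [x - 9 = -7] the outer -9 inverts by adding 9. So sub: x = 2.

Answer: x ∈ {2}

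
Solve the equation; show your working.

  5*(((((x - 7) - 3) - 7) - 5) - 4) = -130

Step 1. [5*(((((x - 7) - 3) - 7) - 5) - 4) = -130] LHS = 5·(…); ÷5 both sides. So div: ((((x - 7) - 3) - 7) - 5) - 4 = -26.
Step 2. [((((x - 7) - 3) - 7) - 5) - 4 = -26] -4 is outermost — add 4 both sides, so sub: (((x - 7) - 3) - 7) - 5 = -22.
Step 3. [(((x - 7) - 3) - 7) - 5 = -22] 5 comes off first (add 5) ⇒ sub: ((x - 7) - 3) - 7 = -17.
Step 4. [((x - 7) - 3) - 7 = -17] 7 comes off first (add 7). So sub: (x - 7) - 3 = -10.
Step 5. [(x - 7) - 3 = -10] the outer -3 inverts by adding 3, so sub: x - 7 = -7.
Step 6. [x - 7 = -7] add 7: x sits inside (… - 7). So sub: x = 0.

Answer: x ∈ {0}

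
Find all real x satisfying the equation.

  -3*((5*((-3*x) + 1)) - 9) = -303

Step 1. [-3*((5*((-3*x) + 1)) - 9) = -303] leading coefficient -3: divide by -3, so div: (5*((-3*x) + 1)) - 9 = 101.
Step 2. [(5*((-3*x) + 1)) - 9 = 101] peel the -9: add 9 from each side. So sub: 5*((-3*x) + 1) = 110.
Step 3. [5*((-3*x) + 1) = 110] 5·(inner) — divide through by 5 ⇒ div: (-3*x) + 1 = 22.
Step 4. [(-3*x) + 1 = 22] +1 is outermost — subtract 1 both sides ⇒ sub: -3*x = 21.
Step 5. [-3*x = 21] LHS = -3·(…); ÷-3 both sides ⇒ div: x = -7.

Answer: x ∈ {-7}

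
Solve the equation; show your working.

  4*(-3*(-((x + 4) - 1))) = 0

Step 1. [4*(-3*(-((x + 4) - 1))) = 0] 4 out front; divide by 4, so div: -3*(-((x + 4) - 1)) = 0.
Step 2. [-3*(-((x + 4) - 1)) = 0] -3 out front; divide by -3, so div: -((x + 4) - 1) = 0.
Step 3. [-((x + 4) - 1) = 0] flip signs both sides, so neg: (x + 4) - 1 = 0.
Step 4. [(x + 4) - 1 = 0] the outer -1 inverts by adding 1. So sub: x + 4 = 1.
Step 5. [x + 4 = 1] subtract 4: x sits inside (… + 4), so sub: x = -3.

Answer: x ∈ {-3}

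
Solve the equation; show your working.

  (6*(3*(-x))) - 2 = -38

Step 1. [(6*(3*(-x))) - 2 = -38] add 2: x sits inside (… - 2). So sub: 6*(3*(-x)) = -36.
Step 2. [6*(3*(-x)) = -36] 6·(inner) — divide through by 6. So div: 3*(-x) = -6.
Step 3. [3*(-x) = -6] 3·(inner) — divide through by 3, so div: -x = -2.
Step 4. [-x = -2] flip signs both sides. So neg: x = 2.

Answer: x ∈ {2}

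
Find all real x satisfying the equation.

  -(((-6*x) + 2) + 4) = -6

Step 1. [-(((-6*x) + 2) + 4) = -6] LHS negated; negate both sides ⇒ neg: ((-6*x) + 2) + 4 = 6.
Step 2. [((-6*x) + 2) + 4 = 6] the outer +4 inverts by subtracting 4, so sub: (-6*x) + 2 = 2.
Step 3. [(-6*x) + 2 = 2] +2 is outermost — subtract 2 both sides. So sub: -6*x = 0.
Step 4. [-6*x = 0] divide by the outer -6, so div: x = 0.

Answer: x ∈ {0}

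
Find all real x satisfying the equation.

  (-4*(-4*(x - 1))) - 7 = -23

Step 1. [(-4*(-4*(x - 1))) - 7 = -23] peel the -7: add 7 from each side, so sub: -4*(-4*(x - 1)) = -16.
Step 2. [-4*(-4*(x - 1)) = -16] divide by the outer -4. So div: -4*(x - 1) = 4.
Step 3. [-4*(x - 1) = 4] divide by the outer -4. So div: x - 1 = -1.
Step 4. [x - 1 = -1] the outer -1 inverts by adding 1 ⇒ sub: x = 0.

Answer: x ∈ {0}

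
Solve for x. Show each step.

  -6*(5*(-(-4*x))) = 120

Step 1. [-6*(5*(-(-4*x))) = 120] divide by the outer -6 ⇒ div: 5*(-(-4*x)) = -20.
Step 2. [5*(-(-4*x)) = -20] LHS = 5·(…); ÷5 both sides. So div: -(-4*x) = -4.
Step 3. [-(-4*x) = -4] flip signs both sides. So neg: -4*x = 4.
Step 4. [-4*x = 4] divide by the outer -4. So div: x = -1.

Answer: x ∈ {-1}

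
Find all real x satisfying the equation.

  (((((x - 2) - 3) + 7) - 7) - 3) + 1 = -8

Step 1. [(((((x - 2) - 3) + 7) - 7) - 3) + 1 = -8] peel the +1: subtract 1 from each side ⇒ sub: ((((x - 2) - 3) + 7) - 7) - 3 = -9.
Step 2. [((((x - 2) - 3) + 7) - 7) - 3 = -9] the outer -3 inverts by adding 3, so sub: (((x - 2) - 3) + 7) - 7 = -6.
Step 3. [(((x - 2) - 3) + 7) - 7 = -6] -7 is outermost — add 7 both sides. So sub: ((x - 2) - 3) + 7 = 1.
Step 4. [((x - 2) - 3) + 7 = 1] the outer +7 inverts by subtracting 7, so sub: (x - 2) - 3 = -6.
Step 5. [(x - 2) - 3 = -6] the outer -3 inverts by adding 3. So sub: x - 2 = -3.
Step 6. [x - 2 = -3] the outer -2 inverts by adding 2. So sub: x = -1.

Answer: x ∈ {-1}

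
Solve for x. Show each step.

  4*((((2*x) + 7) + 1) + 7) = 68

Step 1. [4*((((2*x) + 7) + 1) + 7) = 68] 4 out front; divide by 4, so div: (((2*x) + 7) + 1) + 7 = 17.
Step 2. [(((2*x) + 7) + 1) + 7 = 17] +7 is outermost — subtract 7 both sides, so sub: ((2*x) + 7) + 1 = 10.
Step 3. [((2*x) + 7) + 1 = 10] subtract 1: x sits inside (… + 1). So sub: (2*x) + 7 = 9.
Step 4. [(2*x) + 7 = 9] peel the +7: subtract 7 from each side ⇒ sub: 2*x = 2.
Step 5. [2*x = 2] 2·(inner) — divide through by 2, so div: x = 1.

Answer: x ∈ {1}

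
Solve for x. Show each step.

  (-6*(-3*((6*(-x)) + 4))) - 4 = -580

Step 1. [(-6*(-3*((6*(-x)) + 4))) - 4 = -580] the outer -4 inverts by adding 4, so sub: -6*(-3*((6*(-x)) + 4)) = -576.
Step 2. [-6*(-3*((6*(-x)) + 4)) = -576] divide by the outer -6, so div: -3*((6*(-x)) + 4) = 96.
Step 3. [-3*((6*(-x)) + 4) = 96] -3·(inner) — divide through by -3 ⇒ div: (6*(-x)) + 4 = -32.
Step 4. [(6*(-x)) + 4 = -32] peel the +4: subtract 4 from each side, so sub: 6*(-x) = -36.
Step 5. [6*(-x) = -36] 6 out front; divide by 6. So div: -x = -6.
Step 6. [-x = -6] LHS negated; negate both sides. So neg: x = 6.

Answer: x ∈ {6}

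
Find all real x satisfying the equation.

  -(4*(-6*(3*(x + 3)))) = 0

Step 1. [-(4*(-6*(3*(x + 3)))) = 0] flip signs both sides ⇒ neg: 4*(-6*(3*(x + 3))) = 0.
Step 2. [4*(-6*(3*(x + 3))) = 0] divide by the outer 4. So div: -6*(3*(x + 3)) = 0.
Step 3. [-6*(3*(x + 3)) = 0] LHS = -6·(…); ÷-6 both sides ⇒ div: 3*(x + 3) = 0.
Step 4. [3*(x + 3) = 0] LHS = 3·(…); ÷3 both sides, so div: x + 3 = 0.
Step 5. [x + 3 = 0] subtract 3: x sits inside (… + 3) ⇒ sub: x = -3.

Answer: x ∈ {-3}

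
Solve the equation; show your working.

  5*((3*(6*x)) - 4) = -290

Step 1. [5*((3*(6*x)) - 4) = -290] leading coefficient 5: divide by 5, so div: (3*(6*x)) - 4 = -58.
Step 2. [(3*(6*x)) - 4 = -58] -4 is outermost — add 4 both sides. So sub: 3*(6*x) = -54.
Step 3. [3*(6*x) = -54] leading coefficient 3: divide by 3, so div: 6*x = -18.
Step 4. [6*x = -18] LHS = 6·(…); ÷6 both sides, so div: x = -3.

Answer: x ∈ {-3}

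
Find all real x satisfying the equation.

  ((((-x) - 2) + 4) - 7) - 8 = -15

Step 1. [((((-x) - 2) + 4) - 7) - 8 = -15] 8 comes off first (add 8). So sub: (((-x) - 2) + 4) - 7 = -7.
Step 2. [(((-x) - 2) + 4) - 7 = -7] peel the -7: add 7 from each side ⇒ sub: ((-x) - 2) + 4 = 0.
Step 3. [((-x) - 2) + 4 = 0] +4 is outermost — subtract 4 both sides, so sub: (-x) - 2 = -4.
Step 4. [(-x) - 2 = -4] peel the -2: add 2 from each side. So sub: -x = -2.
Step 5. [-x = -2] flip signs both sides. So neg: x = 2.

Answer: x ∈ {2}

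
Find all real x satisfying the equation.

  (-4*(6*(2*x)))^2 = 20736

Step 1. [(-4*(6*(2*x)))^2 = 20736] √ both sides: 20736 ≥ 0 gives two branches, so sqrt: -4*(6*(2*x)) = 144 or -144.
Step 2. [-4*(6*(2*x)) = 144 or -144] -4 out front; divide by -4 ⇒ div: 6*(2*x) = -36 or 36.
Step 3. [6*(2*x) = -36 or 36] 6 out front; divide by 6. So div: 2*x = -6 or 6.
Step 4. [2*x = -6 or 6] 2·(inner) — divide through by 2 ⇒ div: x = -3 or 3.

Answer: x ∈ {-3, 3}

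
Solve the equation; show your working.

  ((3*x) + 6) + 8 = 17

Step 1. [((3*x) + 6) + 8 = 17] the outer +8 inverts by subtracting 8, so sub: (3*x) + 6 = 9.
Step 2. [(3*x) + 6 = 9] 3 | LHS and 3 | 9: pull 3 out. So factor: x + 2 = 3.
Step 3. [x + 2 = 3] the outer +2 inverts by subtracting 2. So sub: x = 1.

Answer: x ∈ {1}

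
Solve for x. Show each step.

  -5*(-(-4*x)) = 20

Step 1. [-5*(-(-4*x)) = 20] -5 out front; divide by -5 ⇒ div: -(-4*x) = -4.
Step 2. [-(-4*x) = -4] flip signs both sides. So neg: -4*x = 4.
Step 3. [-4*x = 4] divide by the outer -4 ⇒ div: x = -1.

Answer: x ∈ {-1}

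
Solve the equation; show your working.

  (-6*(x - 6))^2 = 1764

Step 1. [(-6*(x - 6))^2 = 1764] √ both sides: 1764 ≥ 0 gives two branches, so sqrt: -6*(x - 6) = 42 or -42.
Step 2. [-6*(x - 6) = 42 or -42] -6 out front; divide by -6. So div: x - 6 = -7 or 7.
Step 3. [x - 6 = -7 or 7] 6 comes off first (add 6). So sub: x = -1 or 13.

Answer: x ∈ {-1, 13}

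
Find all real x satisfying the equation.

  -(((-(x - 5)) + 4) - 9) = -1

Step 1. [-(((-(x - 5)) + 4) - 9) = -1] leading − — multiply by −1, so neg: ((-(x - 5)) + 4) - 9 = 1.
Step 2. [((-(x - 5)) + 4) - 9 = 1] the outer -9 inverts by adding 9 ⇒ sub: (-(x - 5)) + 4 = 10.
Step 3. [(-(x - 5)) + 4 = 10] +4 is outermost — subtract 4 both sides ⇒ sub: -(x - 5) = 6.
Step 4. [-(x - 5) = 6] leading − — multiply by −1. So neg: x - 5 = -6.
Step 5. [x - 5 = -6] the outer -5 inverts by adding 5. So sub: x = -1.

Answer: x ∈ {-1}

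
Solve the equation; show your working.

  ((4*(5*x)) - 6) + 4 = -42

Step 1. [((4*(5*x)) - 6) + 4 = -42] the outer +4 inverts by subtracting 4, so sub: (4*(5*x)) - 6 = -46.
Step 2. [(4*(5*x)) - 6 = -46] add 6: x sits inside (… - 6) ⇒ sub: 4*(5*x) = -40.
Step 3. [4*(5*x) = -40] leading coefficient 4: divide by 4 ⇒ div: 5*x = -10.
Step 4. [5*x = -10] 5·(inner) — divide through by 5, so div: x = -2.

Answer: x ∈ {-2}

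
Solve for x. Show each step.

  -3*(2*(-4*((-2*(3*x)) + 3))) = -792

Step 1. [-3*(2*(-4*((-2*(3*x)) + 3))) = -792] LHS = -3·(…); ÷-3 both sides. So div: 2*(-4*((-2*(3*x)) + 3)) = 264.
Step 2. [2*(-4*((-2*(3*x)) + 3)) = 264] leading coefficient 2: divide by 2, so div: -4*((-2*(3*x)) + 3) = 132.
Step 3. [-4*((-2*(3*x)) + 3) = 132] -4·(inner) — divide through by -4. So div: (-2*(3*x)) + 3 = -33.
Step 4. [(-2*(3*x)) + 3 = -33] subtract 3: x sits inside (… + 3) ⇒ sub: -2*(3*x) = -36.
Step 5. [-2*(3*x) = -36] LHS = -2·(…); ÷-2 both sides. So div: 3*x = 18.
Step 6. [3*x = 18] LHS = 3·(…); ÷3 both sides. So div: x = 6.

Answer: x ∈ {6}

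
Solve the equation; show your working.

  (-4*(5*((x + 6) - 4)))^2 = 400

Step 1. [(-4*(5*((x + 6) - 4)))^2 = 400] LHS squared, RHS 400 ≥ 0: apply √ (±) ⇒ sqrt: -4*(5*((x + 6) - 4)) = 20 or -20.
Step 2. [-4*(5*((x + 6) - 4)) = 20 or -20] -4 out front; divide by -4 ⇒ div: 5*((x + 6) - 4) = -5 or 5.
Step 3. [5*((x + 6) - 4) = -5 or 5] divide by the outer 5. So div: (x + 6) - 4 = -1 or 1.
Step 4. [(x + 6) - 4 = -1 or 1] add 4: x sits inside (… - 4), so sub: x + 6 = 3 or 5.
Step 5. [x + 6 = 3 or 5] the outer +6 inverts by subtracting 6 ⇒ sub: x = -3 or -1.

Answer: x ∈ {-3, -1}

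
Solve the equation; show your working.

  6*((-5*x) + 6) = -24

Step 1. [6*((-5*x) + 6) = -24] divide by the outer 6. So div: (-5*x) + 6 = -4.
Step 2. [(-5*x) + 6 = -4] peel the +6: subtract 6 from each side. So sub: -5*x = -10.
Step 3. [-5*x = -10] -5 out front; divide by -5 ⇒ div: x = 2.

Answer: x ∈ {2}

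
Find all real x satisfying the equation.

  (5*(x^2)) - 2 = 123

Step 1. [(5*(x^2)) - 2 = 123] -2 is outermost — add 2 both sides. So sub: 5*(x^2) = 125.
Step 2. [5*(x^2) = 125] 5·(inner) — divide through by 5 ⇒ div: x^2 = 25.
Step 3. [x^2 = 25] √ both sides: 25 ≥ 0 gives two branches. So sqrt: x = 5 or -5.

Answer: x ∈ {-5, 5}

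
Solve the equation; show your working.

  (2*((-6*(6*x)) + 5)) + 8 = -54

Step 1. [(2*((-6*(6*x)) + 5)) + 8 = -54] 2 divides every term; factor it out. So factor: ((-6*(6*x)) + 5) + 4 = -27.
Step 2. [((-6*(6*x)) + 5) + 4 = -27] the outer +4 inverts by subtracting 4, so sub: (-6*(6*x)) + 5 = -31.
Step 3. [(-6*(6*x)) + 5 = -31] peel the +5: subtract 5 from each side, so sub: -6*(6*x) = -36.
Step 4. [-6*(6*x) = -36] -6·(inner) — divide through by -6, so div: 6*x = 6.
Step 5. [6*x = 6] leading coefficient 6: divide by 6. So div: x = 1.

Answer: x ∈ {1}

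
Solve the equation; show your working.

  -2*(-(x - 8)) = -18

Step 1. [-2*(-(x - 8)) = -18] -2 out front; divide by -2 ⇒ div: -(x - 8) = 9.
Step 2. [-(x - 8) = 9] flip signs both sides. So neg: x - 8 = -9.
Step 3. [x - 8 = -9] 8 comes off first (add 8) ⇒ sub: x = -1.

Answer: x ∈ {-1}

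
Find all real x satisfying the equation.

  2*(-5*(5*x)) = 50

Step 1. [2*(-5*(5*x)) = 50] 2·(inner) — divide through by 2, so div: -5*(5*x) = 25.
Step 2. [-5*(5*x) = 25] -5·(inner) — divide through by -5. So div: 5*x = -5.
Step 3. [5*x = -5] 5 out front; divide by 5. So div: x = -1.

Answer: x ∈ {-1}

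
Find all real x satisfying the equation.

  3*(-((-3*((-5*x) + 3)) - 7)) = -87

Step 1. [3*(-((-3*((-5*x) + 3)) - 7)) = -87] 3·(inner) — divide through by 3 ⇒ div: -((-3*((-5*x) + 3)) - 7) = -29.
Step 2. [-((-3*((-5*x) + 3)) - 7) = -29] LHS negated; negate both sides ⇒ neg: (-3*((-5*x) + 3)) - 7 = 29.
Step 3. [(-3*((-5*x) + 3)) - 7 = 29] the outer -7 inverts by adding 7, so sub: -3*((-5*x) + 3) = 36.
Step 4. [-3*((-5*x) + 3) = 36] leading coefficient -3: divide by -3. So div: (-5*x) + 3 = -12.
Step 5. [(-5*x) + 3 = -12] peel the +3: subtract 3 from each side. So sub: -5*x = -15.
Step 6. [-5*x = -15] LHS = -5·(…); ÷-5 both sides, so div: x = 3.

Answer: x ∈ {3}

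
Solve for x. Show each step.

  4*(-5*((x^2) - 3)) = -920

Step 1. [4*(-5*((x^2) - 3)) = -920] leading coefficient 4: divide by 4, so div: -5*((x^2) - 3) = -230.
Step 2. [-5*((x^2) - 3) = -230] LHS = -5·(…); ÷-5 both sides. So div: (x^2) - 3 = 46.
Step 3. [(x^2) - 3 = 46] 3 comes off first (add 3), so sub: x^2 = 49.
Step 4. [x^2 = 49] LHS squared, RHS 49 ≥ 0: apply √ (±), so sqrt: x = 7 or -7.

Answer: x ∈ {-7, 7}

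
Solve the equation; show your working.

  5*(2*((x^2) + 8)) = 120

Step 1. [5*(2*((x^2) + 8)) = 120] 5·(inner) — divide through by 5, so div: 2*((x^2) + 8) = 24.
Step 2. [2*((x^2) + 8) = 24] leading coefficient 2: divide by 2, so div: (x^2) + 8 = 12.
Step 3. [(x^2) + 8 = 12] peel the +8: subtract 8 from each side, so sub: x^2 = 4.
Step 4. [x^2 = 4] √ both sides: 4 ≥ 0 gives two branches ⇒ sqrt: x = 2 or -2.

Answer: x ∈ {-2, 2}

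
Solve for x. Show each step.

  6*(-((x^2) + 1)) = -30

Step 1. [6*(-((x^2) + 1)) = -30] LHS = 6·(…); ÷6 both sides, so div: -((x^2) + 1) = -5.
Step 2. [-((x^2) + 1) = -5] LHS negated; negate both sides, so neg: (x^2) + 1 = 5.
Step 3. [(x^2) + 1 = 5] +1 is outermost — subtract 1 both sides, so sub: x^2 = 4.
Step 4. [x^2 = 4] √ both sides: 4 ≥ 0 gives two branches ⇒ sqrt: x = 2 or -2.

Answer: x ∈ {-2, 2}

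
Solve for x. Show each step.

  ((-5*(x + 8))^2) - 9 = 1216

Step 1. [((-5*(x + 8))^2) - 9 = 1216] add 9: x sits inside (… - 9) ⇒ sub: (-5*(x + 8))^2 = 1225.
Step 2. [(-5*(x + 8))^2 = 1225] 1225 ≥ 0, LHS is (·)² — take ±√ ⇒ sqrt: -5*(x + 8) = 35 or -35.
Step 3. [-5*(x + 8) = 35 or -35] leading coefficient -5: divide by -5. So div: x + 8 = -7 or 7.
Step 4. [x + 8 = -7 or 7] 8 comes off first (subtract 8). So sub: x = -15 or -1.

Answer: x ∈ {-15, -1}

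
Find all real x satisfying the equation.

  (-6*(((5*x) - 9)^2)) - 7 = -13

Step 1. [(-6*(((5*x) - 9)^2)) - 7 = -13] -7 is outermost — add 7 both sides ⇒ sub: -6*(((5*x) - 9)^2) = -6.
Step 2. [-6*(((5*x) - 9)^2) = -6] -6·(inner) — divide through by -6 ⇒ div: ((5*x) - 9)^2 = 1.
Step 3. [((5*x) - 9)^2 = 1] 1 ≥ 0, LHS is (·)² — take ±√. So sqrt: (5*x) - 9 = 1 or -1.
Step 4. [(5*x) - 9 = 1 or -1] peel the -9: add 9 from each side. So sub: 5*x = 10 or 8.
Step 5. [5*x = 10 or 8] LHS = 5·(…); ÷5 both sides. So div: x = 2 or 8/5.

Answer: x ∈ {8/5, 2}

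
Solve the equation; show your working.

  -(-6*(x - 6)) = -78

Step 1. [-(-6*(x - 6)) = -78] flip signs both sides. So neg: -6*(x - 6) = 78.
Step 2. [-6*(x - 6) = 78] LHS = -6·(…); ÷-6 both sides ⇒ div: x - 6 = -13.
Step 3. [x - 6 = -13] peel the -6: add 6 from each side ⇒ sub: x = -7.

Answer: x ∈ {-7}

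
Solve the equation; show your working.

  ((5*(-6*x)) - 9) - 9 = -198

Step 1. [((5*(-6*x)) - 9) - 9 = -198] -9 is outermost — add 9 both sides. So sub: (5*(-6*x)) - 9 = -189.
Step 2. [(5*(-6*x)) - 9 = -189] the outer -9 inverts by adding 9. So sub: 5*(-6*x) = -180.
Step 3. [5*(-6*x) = -180] 5 out front; divide by 5 ⇒ div: -6*x = -36.
Step 4. [-6*x = -36] divide by the outer -6, so div: x = 6.

Answer: x ∈ {6}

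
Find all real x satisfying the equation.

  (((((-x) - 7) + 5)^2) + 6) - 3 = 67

Step 1. [(((((-x) - 7) + 5)^2) + 6) - 3 = 67] add 3: x sits inside (… - 3), so sub: ((((-x) - 7) + 5)^2) + 6 = 70.
Step 2. [((((-x) - 7) + 5)^2) + 6 = 70] 6 comes off first (subtract 6) ⇒ sub: (((-x) - 7) + 5)^2 = 64.
Step 3. [(((-x) - 7) + 5)^2 = 64] LHS squared, RHS 64 ≥ 0: apply √ (±), so sqrt: ((-x) - 7) + 5 = 8 or -8.
Step 4. [((-x) - 7) + 5 = 8 or -8] 5 comes off first (subtract 5), so sub: (-x) - 7 = 3 or -13.
Step 5. [(-x) - 7 = 3 or -13] peel the -7: add 7 from each side. So sub: -x = 10 or -6.
Step 6. [-x = 10 or -6] leading − — multiply by −1, so neg: x = -10 or 6.

Answer: x ∈ {-10, 6}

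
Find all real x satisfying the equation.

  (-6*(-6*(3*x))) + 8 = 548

Step 1. [(-6*(-6*(3*x))) + 8 = 548] subtract 8: x sits inside (… + 8) ⇒ sub: -6*(-6*(3*x)) = 540.
Step 2. [-6*(-6*(3*x)) = 540] divide by the outer -6 ⇒ div: -6*(3*x) = -90.
Step 3. [-6*(3*x) = -90] -6 out front; divide by -6. So div: 3*x = 15.
Step 4. [3*x = 15] leading coefficient 3: divide by 3 ⇒ div: x = 5.

Answer: x ∈ {5}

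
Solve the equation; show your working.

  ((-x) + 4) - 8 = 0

Step 1. [((-x) + 4) - 8 = 0] 8 comes off first (add 8). So sub: (-x) + 4 = 8.
Step 2. [(-x) + 4 = 8] peel the +4: subtract 4 from each side. So sub: -x = 4.
Step 3. [-x = 4] leading − — multiply by −1. So neg: x = -4.

Answer: x ∈ {-4}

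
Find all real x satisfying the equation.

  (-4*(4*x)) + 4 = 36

Step 1. [(-4*(4*x)) + 4 = 36] -4 divides every term; factor it out ⇒ factor: (4*x) - 1 = -9.
Step 2. [(4*x) - 1 = -9] the outer -1 inverts by adding 1, so sub: 4*x = -8.
Step 3. [4*x = -8] 4 out front; divide by 4, so div: x = -2.

Answer: x ∈ {-2}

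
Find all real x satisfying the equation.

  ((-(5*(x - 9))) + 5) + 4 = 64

Step 1. [((-(5*(x - 9))) + 5) + 4 = 64] subtract 4: x sits inside (… + 4) ⇒ sub: (-(5*(x - 9))) + 5 = 60.
Step 2. [(-(5*(x - 9))) + 5 = 60] +5 is outermost — subtract 5 both sides, so sub: -(5*(x - 9)) = 55.
Step 3. [-(5*(x - 9)) = 55] LHS negated; negate both sides. So neg: 5*(x - 9) = -55.
Step 4. [5*(x - 9) = -55] LHS = 5·(…); ÷5 both sides. So div: x - 9 = -11.
Step 5. [x - 9 = -11] add 9: x sits inside (… - 9). So sub: x = -2.

Answer: x ∈ {-2}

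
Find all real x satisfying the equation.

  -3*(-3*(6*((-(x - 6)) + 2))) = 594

Step 1. [-3*(-3*(6*((-(x - 6)) + 2))) = 594] leading coefficient -3: divide by -3, so div: -3*(6*((-(x - 6)) + 2)) = -198.
Step 2. [-3*(6*((-(x - 6)) + 2)) = -198] LHS = -3·(…); ÷-3 both sides. So div: 6*((-(x - 6)) + 2) = 66.
Step 3. [6*((-(x - 6)) + 2) = 66] divide by the outer 6, so div: (-(x - 6)) + 2 = 11.
Step 4. [(-(x - 6)) + 2 = 11] 2 comes off first (subtract 2) ⇒ sub: -(x - 6) = 9.
Step 5. [-(x - 6) = 9] leading − — multiply by −1 ⇒ neg: x - 6 = -9.
Step 6. [x - 6 = -9] the outer -6 inverts by adding 6 ⇒ sub: x = -3.

Answer: x ∈ {-3}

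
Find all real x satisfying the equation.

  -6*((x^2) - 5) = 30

Step 1. [-6*((x^2) - 5) = 30] -6 out front; divide by -6, so div: (x^2) - 5 = -5.
Step 2. [(x^2) - 5 = -5] the outer -5 inverts by adding 5. So sub: x^2 = 0.
Step 3. [x^2 = 0] LHS squared, RHS 0 ≥ 0: apply √ (±) ⇒ sqrt: x = 0.

Answer: x ∈ {0}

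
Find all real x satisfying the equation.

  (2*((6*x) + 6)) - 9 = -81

Step 1. [(2*((6*x) + 6)) - 9 = -81] 9 comes off first (add 9). So sub: 2*((6*x) + 6) = -72.
Step 2. [2*((6*x) + 6) = -72] divide by the outer 2, so div: (6*x) + 6 = -36.
Step 3. [(6*x) + 6 = -36] +6 is outermost — subtract 6 both sides, so sub: 6*x = -42.
Step 4. [6*x = -42] leading coefficient 6: divide by 6. So div: x = -7.

Answer: x ∈ {-7}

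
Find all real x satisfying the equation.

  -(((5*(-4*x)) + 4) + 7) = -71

Step 1. [-(((5*(-4*x)) + 4) + 7) = -71] leading − — multiply by −1, so neg: ((5*(-4*x)) + 4) + 7 = 71.
Step 2. [((5*(-4*x)) + 4) + 7 = 71] 7 comes off first (subtract 7), so sub: (5*(-4*x)) + 4 = 64.
Step 3. [(5*(-4*x)) + 4 = 64] peel the +4: subtract 4 from each side. So sub: 5*(-4*x) = 60.
Step 4. [5*(-4*x) = 60] 5 out front; divide by 5. So div: -4*x = 12.
Step 5. [-4*x = 12] -4 out front; divide by -4. So div: x = -3.

Answer: x ∈ {-3}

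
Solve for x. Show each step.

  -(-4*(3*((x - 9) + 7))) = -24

Step 1. [-(-4*(3*((x - 9) + 7))) = -24] flip signs both sides ⇒ neg: -4*(3*((x - 9) + 7)) = 24.
Step 2. [-4*(3*((x - 9) + 7)) = 24] divide by the outer -4. So div: 3*((x - 9) + 7) = -6.
Step 3. [3*((x - 9) + 7) = -6] divide by the outer 3, so div: (x - 9) + 7 = -2.
Step 4. [(x - 9) + 7 = -2] peel the +7: subtract 7 from each side, so sub: x - 9 = -9.
Step 5. [x - 9 = -9] the outer -9 inverts by adding 9, so sub: x = 0.

Answer: x ∈ {0}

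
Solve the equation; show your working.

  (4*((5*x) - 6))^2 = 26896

Step 1. [(4*((5*x) - 6))^2 = 26896] 26896 ≥ 0, LHS is (·)² — take ±√, so sqrt: 4*((5*x) - 6) = 164 or -164.
Step 2. [4*((5*x) - 6) = 164 or -164] divide by the outer 4. So div: (5*x) - 6 = 41 or -41.
Step 3. [(5*x) - 6 = 41 or -41] add 6: x sits inside (… - 6) ⇒ sub: 5*x = 47 or -35.
Step 4. [5*x = 47 or -35] leading coefficient 5: divide by 5. So div: x = 47/5 or -7.

Answer: x ∈ {-7, 47/5}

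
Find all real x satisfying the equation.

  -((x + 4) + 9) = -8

Step 1. [-((x + 4) + 9) = -8] flip signs both sides. So neg: (x + 4) + 9 = 8.
Step 2. [(x + 4) + 9 = 8] 9 comes off first (subtract 9) ⇒ sub: x + 4 = -1.
Step 3. [x + 4 = -1] subtract 4: x sits inside (… + 4), so sub: x = -5.

Answer: x ∈ {-5}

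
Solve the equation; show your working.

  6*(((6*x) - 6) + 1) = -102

Step 1. [6*(((6*x) - 6) + 1) = -102] leading coefficient 6: divide by 6, so div: ((6*x) - 6) + 1 = -17.
Step 2. [((6*x) - 6) + 1 = -17] 1 comes off first (subtract 1), so sub: (6*x) - 6 = -18.
Step 3. [(6*x) - 6 = -18] the outer -6 inverts by adding 6, so sub: 6*x = -12.
Step 4. [6*x = -12] 6·(inner) — divide through by 6, so div: x = -2.

Answer: x ∈ {-2}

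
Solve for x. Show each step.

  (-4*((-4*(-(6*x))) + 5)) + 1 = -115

Step 1. [(-4*((-4*(-(6*x))) + 5)) + 1 = -115] +1 is outermost — subtract 1 both sides ⇒ sub: -4*((-4*(-(6*x))) + 5) = -116.
Step 2. [-4*((-4*(-(6*x))) + 5) = -116] leading coefficient -4: divide by -4. So div: (-4*(-(6*x))) + 5 = 29.
Step 3. [(-4*(-(6*x))) + 5 = 29] 5 comes off first (subtract 5) ⇒ sub: -4*(-(6*x)) = 24.
Step 4. [-4*(-(6*x)) = 24] -4 out front; divide by -4 ⇒ div: -(6*x) = -6.
Step 5. [-(6*x) = -6] flip signs both sides, so neg: 6*x = 6.
Step 6. [6*x = 6] leading coefficient 6: divide by 6 ⇒ div: x = 1.

Answer: x ∈ {1}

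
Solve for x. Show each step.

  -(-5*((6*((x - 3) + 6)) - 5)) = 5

Step 1. [-(-5*((6*((x - 3) + 6)) - 5)) = 5] flip signs both sides, so neg: -5*((6*((x - 3) + 6)) - 5) = -5.
Step 2. [-5*((6*((x - 3) + 6)) - 5) = -5] leading coefficient -5: divide by -5. So div: (6*((x - 3) + 6)) - 5 = 1.
Step 3. [(6*((x - 3) + 6)) - 5 = 1] peel the -5: add 5 from each side. So sub: 6*((x - 3) + 6) = 6.
Step 4. [6*((x - 3) + 6) = 6] 6 out front; divide by 6 ⇒ div: (x - 3) + 6 = 1.
Step 5. [(x - 3) + 6 = 1] 6 comes off first (subtract 6) ⇒ sub: x - 3 = -5.
Step 6. [x - 3 = -5] -3 is outermost — add 3 both sides. So sub: x = -2.

Answer: x ∈ {-2}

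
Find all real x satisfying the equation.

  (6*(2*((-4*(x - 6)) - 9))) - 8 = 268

Step 1. [(6*(2*((-4*(x - 6)) - 9))) - 8 = 268] peel the -8: add 8 from each side. So sub: 6*(2*((-4*(x - 6)) - 9)) = 276.
Step 2. [6*(2*((-4*(x - 6)) - 9)) = 276] LHS = 6·(…); ÷6 both sides. So div: 2*((-4*(x - 6)) - 9) = 46.
Step 3. [2*((-4*(x - 6)) - 9) = 46] leading coefficient 2: divide by 2 ⇒ div: (-4*(x - 6)) - 9 = 23.
Step 4. [(-4*(x - 6)) - 9 = 23] peel the -9: add 9 from each side. So sub: -4*(x - 6) = 32.
Step 5. [-4*(x - 6) = 32] LHS = -4·(…); ÷-4 both sides ⇒ div: x - 6 = -8.
Step 6. [x - 6 = -8] peel the -6: add 6 from each side ⇒ sub: x = -2.

Answer: x ∈ {-2}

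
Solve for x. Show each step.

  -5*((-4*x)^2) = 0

Step 1. [-5*((-4*x)^2) = 0] -5·(inner) — divide through by -5 ⇒ div: (-4*x)^2 = 0.
Step 2. [(-4*x)^2 = 0] LHS squared, RHS 0 ≥ 0: apply √ (±), so sqrt: -4*x = 0.
Step 3. [-4*x = 0] -4 out front; divide by -4 ⇒ div: x = 0.

Answer: x ∈ {0}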